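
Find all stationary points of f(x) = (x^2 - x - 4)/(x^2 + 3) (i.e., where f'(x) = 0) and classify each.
f'(x) = (x^2 + 14*x - 3)/(x^4 + 6*x^2 + 9)

Solve f'(x) = 0:
  f'(x) = (x^2 + 14*x - 3)/(x^2 + 3)^2; the denominator is positive wherever f is defined, so f'(x) = 0 ⇔ x^2 + 14*x - 3 = 0.
  x^2 + 14*x - 3 = 0 has no rational roots; quadratic formula: x = (-14 ± √208)/2.
  ⇒ x = -2*sqrt(13) - 7 ≈ -14.2111, -7 + 2*sqrt(13) ≈ 0.2111

f''(x) = 2*(-x^3 - 21*x^2 + 9*x + 21)/(x^6 + 9*x^4 + 27*x^2 + 27)
Second-derivative test at each critical point:
  f''(-14.2111) = -3.433e-04 < 0 → local maximum
  f''(0.2111) = 1.5559 > 0 → local minimum

Critical points: x = -2*sqrt(13) - 7 ≈ -14.2111 (local maximum); x = -7 + 2*sqrt(13) ≈ 0.2111 (local minimum)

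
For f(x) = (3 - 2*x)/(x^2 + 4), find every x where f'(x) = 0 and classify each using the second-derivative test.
f'(x) = 2*(x^2 - 3*x - 4)/(x^4 + 8*x^2 + 16)

Solve f'(x) = 0:
  f'(x) = 2*(x - 4)*(x + 1)/(x^2 + 4)^2; the denominator is positive wherever f is defined, so f'(x) = 0 ⇔ 2*x^2 - 6*x - 8 = 0.
  Factor: 2*x^2 - 6*x - 8 = 2*(x - 4)*(x + 1) = 0.
  ⇒ x = -1, 4

f''(x) = 2*(4*x^2*(3 - 2*x) + 3*(2*x - 1)*(x^2 + 4))/(x^2 + 4)^3
Second-derivative test at each critical point:
  f''(-1) = -2/5 < 0 → local maximum
  f''(4) = 1/40 > 0 → local minimum

Critical points: x = -1 (local maximum); x = 4 (local minimum)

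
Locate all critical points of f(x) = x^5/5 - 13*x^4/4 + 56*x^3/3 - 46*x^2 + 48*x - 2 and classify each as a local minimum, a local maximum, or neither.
f'(x) = x^4 - 13*x^3 + 56*x^2 - 92*x + 48

Solve f'(x) = 0:
  Factor: x^4 - 13*x^3 + 56*x^2 - 92*x + 48 = (x - 6)*(x - 4)*(x - 2)*(x - 1) = 0.
  ⇒ x = 1, 2, 4, 6

f''(x) = 4*x^3 - 39*x^2 + 112*x - 92
Second-derivative test at each critical point:
  f''(1) = -15 < 0 → local maximum
  f''(2) = 8 > 0 → local minimum
  f''(4) = -12 < 0 → local maximum
  f''(6) = 40 > 0 → local minimum

Critical points: x = 1 (local maximum); x = 2 (local minimum); x = 4 (local maximum); x = 6 (local minimum)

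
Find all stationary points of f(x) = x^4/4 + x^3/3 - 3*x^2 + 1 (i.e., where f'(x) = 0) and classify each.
f'(x) = x*(x^2 + x - 6)

Solve f'(x) = 0:
  Factor: x^3 + x^2 - 6*x = x*(x - 2)*(x + 3) = 0.
  ⇒ x = -3, 0, 2

f''(x) = 3*x^2 + 2*x - 6
Second-derivative test at each critical point:
  f''(-3) = 15 > 0 → local minimum
  f''(0) = -6 < 0 → local maximum
  f''(2) = 10 > 0 → local minimum

Critical points: x = -3 (local minimum); x = 0 (local maximum); x = 2 (local minimum)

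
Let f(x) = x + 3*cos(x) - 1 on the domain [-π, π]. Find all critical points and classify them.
f'(x) = 1 - 3*sin(x)

Solve f'(x) = 0 on [-π, π]:
  f'(x) = 0 ⇔ sin(x) = 1/3, i.e. x = arcsin(1/3) + 2nπ or x = π − arcsin(1/3) + 2nπ; keep the solutions lying in [-π, π].
  ⇒ x = asin(1/3) ≈ 0.3398, pi - asin(1/3) ≈ 2.8018

f''(x) = -3*cos(x)
Second-derivative test at each critical point:
  f''(0.3398) = -2.8284 < 0 → local maximum
  f''(2.8018) = 2.8284 > 0 → local minimum

Critical points: x = asin(1/3) ≈ 0.3398 (local maximum); x = pi - asin(1/3) ≈ 2.8018 (local minimum)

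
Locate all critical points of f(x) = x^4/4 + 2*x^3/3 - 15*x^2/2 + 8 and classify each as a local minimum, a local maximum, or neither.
f'(x) = x*(x^2 + 2*x - 15)

Solve f'(x) = 0:
  Factor: x^3 + 2*x^2 - 15*x = x*(x - 3)*(x + 5) = 0.
  ⇒ x = -5, 0, 3

f''(x) = 3*x^2 + 4*x - 15
Second-derivative test at each critical point:
  f''(-5) = 40 > 0 → local minimum
  f''(0) = -15 < 0 → local maximum
  f''(3) = 24 > 0 → local minimum

Critical points: x = -5 (local minimum); x = 0 (local maximum); x = 3 (local minimum)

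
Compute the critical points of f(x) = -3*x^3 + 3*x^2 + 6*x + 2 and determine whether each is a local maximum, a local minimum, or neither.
f'(x) = -9*x^2 + 6*x + 6

Solve f'(x) = 0:
  Factor: -9*x^2 + 6*x + 6 = -3*(3*x^2 - 2*x - 2); 3*x^2 - 2*x - 2 = 0 has no rational roots; quadratic formula: x = (2 ± √28)/6.
  ⇒ x = 1/3 - sqrt(7)/3 ≈ -0.5486, 1/3 + sqrt(7)/3 ≈ 1.2153

f''(x) = 6 - 18*x
Second-derivative test at each critical point:
  f''(-0.5486) = 15.8745 > 0 → local minimum
  f''(1.2153) = -15.8745 < 0 → local maximum

Critical points: x = 1/3 - sqrt(7)/3 ≈ -0.5486 (local minimum); x = 1/3 + sqrt(7)/3 ≈ 1.2153 (local maximum)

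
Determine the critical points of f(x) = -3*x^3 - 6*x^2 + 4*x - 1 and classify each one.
f'(x) = -9*x^2 - 12*x + 4

Solve f'(x) = 0:
  9*x^2 + 12*x - 4 = 0 has no rational roots; quadratic formula: x = (-12 ± √288)/18.
  ⇒ x = -2*sqrt(2)/3 - 2/3 ≈ -1.6095, -2/3 + 2*sqrt(2)/3 ≈ 0.2761

f''(x) = -18*x - 12
Second-derivative test at each critical point:
  f''(-1.6095) = 16.9706 > 0 → local minimum
  f''(0.2761) = -16.9706 < 0 → local maximum

Critical points: x = -2*sqrt(2)/3 - 2/3 ≈ -1.6095 (local minimum); x = -2/3 + 2*sqrt(2)/3 ≈ 0.2761 (local maximum)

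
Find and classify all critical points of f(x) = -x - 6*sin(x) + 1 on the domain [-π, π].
f'(x) = -6*cos(x) - 1

Solve f'(x) = 0 on [-π, π]:
  f'(x) = 0 ⇔ cos(x) = -1/6, i.e. x = ±arccos(-1/6) + 2nπ; keep the solutions lying in [-π, π].
  ⇒ x = -acos(-1/6) ≈ -1.7382, acos(-1/6) ≈ 1.7382

f''(x) = 6*sin(x)
Second-derivative test at each critical point:
  f''(-1.7382) = -5.9161 < 0 → local maximum
  f''(1.7382) = 5.9161 > 0 → local minimum

Critical points: x = -acos(-1/6) ≈ -1.7382 (local maximum); x = acos(-1/6) ≈ 1.7382 (local minimum)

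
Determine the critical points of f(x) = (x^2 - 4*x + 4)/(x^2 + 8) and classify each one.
f'(x) = 4*(x^2 + 2*x - 8)/(x^4 + 16*x^2 + 64)

Solve f'(x) = 0:
  f'(x) = 4*(x - 2)*(x + 4)/(x^2 + 8)^2; the denominator is positive wherever f is defined, so f'(x) = 0 ⇔ 4*x^2 + 8*x - 32 = 0.
  Factor: 4*x^2 + 8*x - 32 = 4*(x - 2)*(x + 4) = 0.
  ⇒ x = -4, 2

f''(x) = 8*(-x^3 - 3*x^2 + 24*x + 8)/(x^6 + 24*x^4 + 192*x^2 + 512)
Second-derivative test at each critical point:
  f''(-4) = -1/24 < 0 → local maximum
  f''(2) = 1/6 > 0 → local minimum

Critical points: x = -4 (local maximum); x = 2 (local minimum)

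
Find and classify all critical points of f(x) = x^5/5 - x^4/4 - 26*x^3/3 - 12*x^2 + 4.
f'(x) = x*(x^3 - x^2 - 26*x - 24)

Solve f'(x) = 0:
  Factor: x^4 - x^3 - 26*x^2 - 24*x = x*(x - 6)*(x + 1)*(x + 4) = 0.
  ⇒ x = -4, -1, 0, 6

f''(x) = 4*x^3 - 3*x^2 - 52*x - 24
Second-derivative test at each critical point:
  f''(-4) = -120 < 0 → local maximum
  f''(-1) = 21 > 0 → local minimum
  f''(0) = -24 < 0 → local maximum
  f''(6) = 420 > 0 → local minimum

Critical points: x = -4 (local maximum); x = -1 (local minimum); x = 0 (local maximum); x = 6 (local minimum)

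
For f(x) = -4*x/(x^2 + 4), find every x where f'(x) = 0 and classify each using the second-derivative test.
f'(x) = 4*(x^2 - 4)/(x^2 + 4)^2

Solve f'(x) = 0:
  f'(x) = 4*(x - 2)*(x + 2)/(x^2 + 4)^2; the denominator is positive wherever f is defined, so f'(x) = 0 ⇔ 4*x^2 - 16 = 0.
  Factor: 4*x^2 - 16 = 4*(x - 2)*(x + 2) = 0.
  ⇒ x = -2, 2

f''(x) = 8*x*(12 - x^2)/(x^2 + 4)^3
Second-derivative test at each critical point:
  f''(-2) = -1/4 < 0 → local maximum
  f''(2) = 1/4 > 0 → local minimum

Critical points: x = -2 (local maximum); x = 2 (local minimum)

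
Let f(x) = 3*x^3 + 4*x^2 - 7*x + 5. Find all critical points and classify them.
f'(x) = 9*x^2 + 8*x - 7

Solve f'(x) = 0:
  9*x^2 + 8*x - 7 = 0 has no rational roots; quadratic formula: x = (-8 ± √316)/18.
  ⇒ x = -sqrt(79)/9 - 4/9 ≈ -1.4320, -4/9 + sqrt(79)/9 ≈ 0.5431

f''(x) = 18*x + 8
Second-derivative test at each critical point:
  f''(-1.4320) = -17.7764 < 0 → local maximum
  f''(0.5431) = 17.7764 > 0 → local minimum

Critical points: x = -sqrt(79)/9 - 4/9 ≈ -1.4320 (local maximum); x = -4/9 + sqrt(79)/9 ≈ 0.5431 (local minimum)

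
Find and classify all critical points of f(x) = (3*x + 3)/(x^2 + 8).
f'(x) = 3*(x^2 - 2*x*(x + 1) + 8)/(x^2 + 8)^2

Solve f'(x) = 0:
  f'(x) = -3*(x - 2)*(x + 4)/(x^2 + 8)^2; the denominator is positive wherever f is defined, so f'(x) = 0 ⇔ -3*x^2 - 6*x + 24 = 0.
  Factor: -3*x^2 - 6*x + 24 = -3*(x - 2)*(x + 4) = 0.
  ⇒ x = -4, 2

f''(x) = 6*(4*x^2*(x + 1) - (3*x + 1)*(x^2 + 8))/(x^2 + 8)^3
Second-derivative test at each critical point:
  f''(-4) = 1/32 > 0 → local minimum
  f''(2) = -1/8 < 0 → local maximum

Critical points: x = -4 (local minimum); x = 2 (local maximum)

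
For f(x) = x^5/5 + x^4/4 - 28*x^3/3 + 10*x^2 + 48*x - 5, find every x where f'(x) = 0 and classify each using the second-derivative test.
f'(x) = x^4 + x^3 - 28*x^2 + 20*x + 48

Solve f'(x) = 0:
  Factor: x^4 + x^3 - 28*x^2 + 20*x + 48 = (x - 4)*(x - 2)*(x + 1)*(x + 6) = 0.
  ⇒ x = -6, -1, 2, 4

f''(x) = 4*x^3 + 3*x^2 - 56*x + 20
Second-derivative test at each critical point:
  f''(-6) = -400 < 0 → local maximum
  f''(-1) = 75 > 0 → local minimum
  f''(2) = -48 < 0 → local maximum
  f''(4) = 100 > 0 → local minimum

Critical points: x = -6 (local maximum); x = -1 (local minimum); x = 2 (local maximum); x = 4 (local minimum)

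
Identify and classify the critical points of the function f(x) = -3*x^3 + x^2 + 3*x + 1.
f'(x) = -9*x^2 + 2*x + 3

Solve f'(x) = 0:
  9*x^2 - 2*x - 3 = 0 has no rational roots; quadratic formula: x = (2 ± √112)/18.
  ⇒ x = 1/9 - 2*sqrt(7)/9 ≈ -0.4768, 1/9 + 2*sqrt(7)/9 ≈ 0.6991

f''(x) = 2 - 18*x
Second-derivative test at each critical point:
  f''(-0.4768) = 10.5830 > 0 → local minimum
  f''(0.6991) = -10.5830 < 0 → local maximum

Critical points: x = 1/9 - 2*sqrt(7)/9 ≈ -0.4768 (local minimum); x = 1/9 + 2*sqrt(7)/9 ≈ 0.6991 (local maximum)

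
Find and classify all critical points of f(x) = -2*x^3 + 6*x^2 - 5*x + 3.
f'(x) = -6*x^2 + 12*x - 5

Solve f'(x) = 0:
  6*x^2 - 12*x + 5 = 0 has no rational roots; quadratic formula: x = (12 ± √24)/12.
  ⇒ x = 1 - sqrt(6)/6 ≈ 0.5918, sqrt(6)/6 + 1 ≈ 1.4082

f''(x) = 12 - 12*x
Second-derivative test at each critical point:
  f''(0.5918) = 4.8990 > 0 → local minimum
  f''(1.4082) = -4.8990 < 0 → local maximum

Critical points: x = 1 - sqrt(6)/6 ≈ 0.5918 (local minimum); x = sqrt(6)/6 + 1 ≈ 1.4082 (local maximum)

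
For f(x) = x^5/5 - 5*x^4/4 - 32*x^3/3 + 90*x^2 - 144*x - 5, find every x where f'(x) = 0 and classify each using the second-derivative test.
f'(x) = x^4 - 5*x^3 - 32*x^2 + 180*x - 144

Solve f'(x) = 0:
  Factor: x^4 - 5*x^3 - 32*x^2 + 180*x - 144 = (x - 6)*(x - 4)*(x - 1)*(x + 6) = 0.
  ⇒ x = -6, 1, 4, 6

f''(x) = 4*x^3 - 15*x^2 - 64*x + 180
Second-derivative test at each critical point:
  f''(-6) = -840 < 0 → local maximum
  f''(1) = 105 > 0 → local minimum
  f''(4) = -60 < 0 → local maximum
  f''(6) = 120 > 0 → local minimum

Critical points: x = -6 (local maximum); x = 1 (local minimum); x = 4 (local maximum); x = 6 (local minimum)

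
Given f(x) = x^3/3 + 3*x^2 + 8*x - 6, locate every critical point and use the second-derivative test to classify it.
f'(x) = x^2 + 6*x + 8

Solve f'(x) = 0:
  Factor: x^2 + 6*x + 8 = (x + 2)*(x + 4) = 0.
  ⇒ x = -4, -2

f''(x) = 2*x + 6
Second-derivative test at each critical point:
  f''(-4) = -2 < 0 → local maximum
  f''(-2) = 2 > 0 → local minimum

Critical points: x = -4 (local maximum); x = -2 (local minimum)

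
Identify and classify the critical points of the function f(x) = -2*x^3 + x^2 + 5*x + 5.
f'(x) = -6*x^2 + 2*x + 5

Solve f'(x) = 0:
  6*x^2 - 2*x - 5 = 0 has no rational roots; quadratic formula: x = (2 ± √124)/12.
  ⇒ x = 1/6 - sqrt(31)/6 ≈ -0.7613, 1/6 + sqrt(31)/6 ≈ 1.0946

f''(x) = 2 - 12*x
Second-derivative test at each critical point:
  f''(-0.7613) = 11.1355 > 0 → local minimum
  f''(1.0946) = -11.1355 < 0 → local maximum

Critical points: x = 1/6 - sqrt(31)/6 ≈ -0.7613 (local minimum); x = 1/6 + sqrt(31)/6 ≈ 1.0946 (local maximum)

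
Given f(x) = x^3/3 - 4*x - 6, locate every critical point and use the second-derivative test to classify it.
f'(x) = x^2 - 4

Solve f'(x) = 0:
  Factor: x^2 - 4 = (x - 2)*(x + 2) = 0.
  ⇒ x = -2, 2

f''(x) = 2*x
Second-derivative test at each critical point:
  f''(-2) = -4 < 0 → local maximum
  f''(2) = 4 > 0 → local minimum

Critical points: x = -2 (local maximum); x = 2 (local minimum)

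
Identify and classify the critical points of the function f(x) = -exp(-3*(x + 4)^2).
f'(x) = 6*(x + 4)*exp(-3*(x + 4)^2)

Solve f'(x) = 0:
  f'(x) = (6*x + 24)·exp(-3*(x + 4)^2) and exp(-3*(x + 4)^2) > 0 for every x, so f'(x) = 0 ⇔ 6*x + 24 = 0.
  Factor: 6*x + 24 = 6*(x + 4) = 0.
  ⇒ x = -4

f''(x) = 6*(1 - 6*(x + 4)^2)*exp(-3*(x + 4)^2)
Second-derivative test at each critical point:
  f''(-4) = 6 > 0 → local minimum

Critical points: x = -4 (local minimum)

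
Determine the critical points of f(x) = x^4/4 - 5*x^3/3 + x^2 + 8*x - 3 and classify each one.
f'(x) = x^3 - 5*x^2 + 2*x + 8

Solve f'(x) = 0:
  Factor: x^3 - 5*x^2 + 2*x + 8 = (x - 4)*(x - 2)*(x + 1) = 0.
  ⇒ x = -1, 2, 4

f''(x) = 3*x^2 - 10*x + 2
Second-derivative test at each critical point:
  f''(-1) = 15 > 0 → local minimum
  f''(2) = -6 < 0 → local maximum
  f''(4) = 10 > 0 → local minimum

Critical points: x = -1 (local minimum); x = 2 (local maximum); x = 4 (local minimum)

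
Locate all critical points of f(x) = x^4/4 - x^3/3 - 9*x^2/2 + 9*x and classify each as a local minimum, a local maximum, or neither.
f'(x) = x^3 - x^2 - 9*x + 9

Solve f'(x) = 0:
  Factor: x^3 - x^2 - 9*x + 9 = (x - 3)*(x - 1)*(x + 3) = 0.
  ⇒ x = -3, 1, 3

f''(x) = 3*x^2 - 2*x - 9
Second-derivative test at each critical point:
  f''(-3) = 24 > 0 → local minimum
  f''(1) = -8 < 0 → local maximum
  f''(3) = 12 > 0 → local minimum

Critical points: x = -3 (local minimum); x = 1 (local maximum); x = 3 (local minimum)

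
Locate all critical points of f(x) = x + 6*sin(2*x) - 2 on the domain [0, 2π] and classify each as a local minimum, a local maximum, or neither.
f'(x) = 12*cos(2*x) + 1

Solve f'(x) = 0 on [0, 2π]:
  f'(x) = 0 ⇔ cos(2*x) = -1/12, i.e. 2*x = ±arccos(-1/12) + 2nπ; keep the solutions lying in [0, 2π].
  ⇒ x = acos(-1/12)/2 ≈ 0.8271, pi - acos(-1/12)/2 ≈ 2.3145, acos(-1/12)/2 + pi ≈ 3.9687, -acos(-1/12)/2 + 2*pi ≈ 5.4561

f''(x) = -24*sin(2*x)
Second-derivative test at each critical point:
  f''(0.8271) = -23.9165 < 0 → local maximum
  f''(2.3145) = 23.9165 > 0 → local minimum
  f''(3.9687) = -23.9165 < 0 → local maximum
  f''(5.4561) = 23.9165 > 0 → local minimum

Critical points: x = acos(-1/12)/2 ≈ 0.8271 (local maximum); x = pi - acos(-1/12)/2 ≈ 2.3145 (local minimum); x = acos(-1/12)/2 + pi ≈ 3.9687 (local maximum); x = -acos(-1/12)/2 + 2*pi ≈ 5.4561 (local minimum)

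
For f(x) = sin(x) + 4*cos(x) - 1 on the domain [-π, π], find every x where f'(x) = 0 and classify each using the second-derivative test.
f'(x) = -4*sin(x) + cos(x)

Solve f'(x) = 0 on [-π, π]:
  f'(x) = 0 ⇔ cos(x) = 4*sin(x) ⇔ tan(x) = 1/4, i.e. x = arctan(1/4) + nπ; keep the solutions lying in [-π, π].
  ⇒ x = -pi + atan(1/4) ≈ -2.8966, atan(1/4) ≈ 0.2450

f''(x) = -sin(x) - 4*cos(x)
Second-derivative test at each critical point:
  f''(-2.8966) = 4.1231 > 0 → local minimum
  f''(0.2450) = -4.1231 < 0 → local maximum

Critical points: x = -pi + atan(1/4) ≈ -2.8966 (local minimum); x = atan(1/4) ≈ 0.2450 (local maximum)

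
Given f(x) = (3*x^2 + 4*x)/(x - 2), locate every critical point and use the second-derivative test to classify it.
f'(x) = (3*x^2 - 12*x - 8)/(x^2 - 4*x + 4)

Solve f'(x) = 0:
  f'(x) = (3*x^2 - 12*x - 8)/(x - 2)^2; the denominator is positive wherever f is defined, so f'(x) = 0 ⇔ 3*x^2 - 12*x - 8 = 0.
  3*x^2 - 12*x - 8 = 0 has no rational roots; quadratic formula: x = (12 ± √240)/6.
  ⇒ x = 2 - 2*sqrt(15)/3 ≈ -0.5820, 2 + 2*sqrt(15)/3 ≈ 4.5820

f''(x) = 40/(x^3 - 6*x^2 + 12*x - 8)
Second-derivative test at each critical point:
  f''(-0.5820) = -2.3238 < 0 → local maximum
  f''(4.5820) = 2.3238 > 0 → local minimum

Critical points: x = 2 - 2*sqrt(15)/3 ≈ -0.5820 (local maximum); x = 2 + 2*sqrt(15)/3 ≈ 4.5820 (local minimum)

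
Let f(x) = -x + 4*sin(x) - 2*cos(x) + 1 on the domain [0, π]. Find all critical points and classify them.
f'(x) = 2*sin(x) + 4*cos(x) - 1

Solve f'(x) = 0 on [0, π]:
  f'(x) = 0 ⇔ 2*sin(x) + 4*cos(x) = 1. Write the left side as R·cos(x + φ) with R = √(4² + (-2)²) = 2*sqrt(5), cos φ = 2*sqrt(5)/5, sin φ = -sqrt(5)/5; then cos(x + φ) = sqrt(5)/10. Solve for x and keep the solutions lying in [0, π].
  ⇒ x = atan((1 + 2*sqrt(19))/(2 - sqrt(19))) + pi ≈ 1.8089

f''(x) = -4*sin(x) + 2*cos(x)
Second-derivative test at each critical point:
  f''(1.8089) = -4.3589 < 0 → local maximum

Critical points: x = atan((1 + 2*sqrt(19))/(2 - sqrt(19))) + pi ≈ 1.8089 (local maximum)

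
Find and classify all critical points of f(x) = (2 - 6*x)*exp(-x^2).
f'(x) = 2*(2*x*(3*x - 1) - 3)*exp(-x^2)

Solve f'(x) = 0:
  f'(x) = (12*x^2 - 4*x - 6)·exp(-x^2) and exp(-x^2) > 0 for every x, so f'(x) = 0 ⇔ 12*x^2 - 4*x - 6 = 0.
  Factor: 12*x^2 - 4*x - 6 = 2*(6*x^2 - 2*x - 3); 6*x^2 - 2*x - 3 = 0 has no rational roots; quadratic formula: x = (2 ± √76)/12.
  ⇒ x = 1/6 - sqrt(19)/6 ≈ -0.5598, 1/6 + sqrt(19)/6 ≈ 0.8931

f''(x) = 4*(2*x^2*(1 - 3*x) + 9*x - 1)*exp(-x^2)
Second-derivative test at each critical point:
  f''(-0.5598) = -12.7447 < 0 → local maximum
  f''(0.8931) = 7.8522 > 0 → local minimum

Critical points: x = 1/6 - sqrt(19)/6 ≈ -0.5598 (local maximum); x = 1/6 + sqrt(19)/6 ≈ 0.8931 (local minimum)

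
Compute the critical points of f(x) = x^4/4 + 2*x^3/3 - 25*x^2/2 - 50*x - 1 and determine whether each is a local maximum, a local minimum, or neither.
f'(x) = x^3 + 2*x^2 - 25*x - 50

Solve f'(x) = 0:
  Factor: x^3 + 2*x^2 - 25*x - 50 = (x - 5)*(x + 2)*(x + 5) = 0.
  ⇒ x = -5, -2, 5

f''(x) = 3*x^2 + 4*x - 25
Second-derivative test at each critical point:
  f''(-5) = 30 > 0 → local minimum
  f''(-2) = -21 < 0 → local maximum
  f''(5) = 70 > 0 → local minimum

Critical points: x = -5 (local minimum); x = -2 (local maximum); x = 5 (local minimum)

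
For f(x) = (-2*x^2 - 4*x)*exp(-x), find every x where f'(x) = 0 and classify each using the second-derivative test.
f'(x) = 2*(x^2 - 2)*exp(-x)

Solve f'(x) = 0:
  f'(x) = (2*x^2 - 4)·exp(-x) and exp(-x) > 0 for every x, so f'(x) = 0 ⇔ 2*x^2 - 4 = 0.
  Factor: 2*x^2 - 4 = 2*(x^2 - 2); x^2 - 2 = 0 has no rational roots; quadratic formula: x = (0 ± √8)/2.
  ⇒ x = -sqrt(2) ≈ -1.4142, sqrt(2) ≈ 1.4142

f''(x) = 2*(-x^2 + 2*x + 2)*exp(-x)
Second-derivative test at each critical point:
  f''(-1.4142) = -23.2681 < 0 → local maximum
  f''(1.4142) = 1.3753 > 0 → local minimum

Critical points: x = -sqrt(2) ≈ -1.4142 (local maximum); x = sqrt(2) ≈ 1.4142 (local minimum)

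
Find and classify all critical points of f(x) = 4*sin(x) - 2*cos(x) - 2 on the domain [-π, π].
f'(x) = 2*sin(x) + 4*cos(x)

Solve f'(x) = 0 on [-π, π]:
  f'(x) = 0 ⇔ 4*cos(x) = -2*sin(x) ⇔ tan(x) = -2, i.e. x = arctan(-2) + nπ; keep the solutions lying in [-π, π].
  ⇒ x = -atan(2) ≈ -1.1071, pi - atan(2) ≈ 2.0344

f''(x) = -4*sin(x) + 2*cos(x)
Second-derivative test at each critical point:
  f''(-1.1071) = 4.4721 > 0 → local minimum
  f''(2.0344) = -4.4721 < 0 → local maximum

Critical points: x = -atan(2) ≈ -1.1071 (local minimum); x = pi - atan(2) ≈ 2.0344 (local maximum)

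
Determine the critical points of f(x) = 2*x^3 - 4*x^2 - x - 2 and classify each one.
f'(x) = 6*x^2 - 8*x - 1

Solve f'(x) = 0:
  6*x^2 - 8*x - 1 = 0 has no rational roots; quadratic formula: x = (8 ± √88)/12.
  ⇒ x = 2/3 - sqrt(22)/6 ≈ -0.1151, 2/3 + sqrt(22)/6 ≈ 1.4484

f''(x) = 12*x - 8
Second-derivative test at each critical point:
  f''(-0.1151) = -9.3808 < 0 → local maximum
  f''(1.4484) = 9.3808 > 0 → local minimum

Critical points: x = 2/3 - sqrt(22)/6 ≈ -0.1151 (local maximum); x = 2/3 + sqrt(22)/6 ≈ 1.4484 (local minimum)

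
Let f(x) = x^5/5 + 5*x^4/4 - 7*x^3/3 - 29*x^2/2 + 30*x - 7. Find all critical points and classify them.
f'(x) = x^4 + 5*x^3 - 7*x^2 - 29*x + 30

Solve f'(x) = 0:
  Factor: x^4 + 5*x^3 - 7*x^2 - 29*x + 30 = (x - 2)*(x - 1)*(x + 3)*(x + 5) = 0.
  ⇒ x = -5, -3, 1, 2

f''(x) = 4*x^3 + 15*x^2 - 14*x - 29
Second-derivative test at each critical point:
  f''(-5) = -84 < 0 → local maximum
  f''(-3) = 40 > 0 → local minimum
  f''(1) = -24 < 0 → local maximum
  f''(2) = 35 > 0 → local minimum

Critical points: x = -5 (local maximum); x = -3 (local minimum); x = 1 (local maximum); x = 2 (local minimum)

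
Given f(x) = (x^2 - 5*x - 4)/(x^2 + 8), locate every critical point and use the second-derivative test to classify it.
f'(x) = (5*x^2 + 24*x - 40)/(x^4 + 16*x^2 + 64)

Solve f'(x) = 0:
  f'(x) = (5*x^2 + 24*x - 40)/(x^2 + 8)^2; the denominator is positive wherever f is defined, so f'(x) = 0 ⇔ 5*x^2 + 24*x - 40 = 0.
  5*x^2 + 24*x - 40 = 0 has no rational roots; quadratic formula: x = (-24 ± √1376)/10.
  ⇒ x = -2*sqrt(86)/5 - 12/5 ≈ -6.1094, -12/5 + 2*sqrt(86)/5 ≈ 1.3094

f''(x) = 2*(-5*x^3 - 36*x^2 + 120*x + 96)/(x^6 + 24*x^4 + 192*x^2 + 512)
Second-derivative test at each critical point:
  f''(-6.1094) = -0.0181 < 0 → local maximum
  f''(1.3094) = 0.3931 > 0 → local minimum

Critical points: x = -2*sqrt(86)/5 - 12/5 ≈ -6.1094 (local maximum); x = -12/5 + 2*sqrt(86)/5 ≈ 1.3094 (local minimum)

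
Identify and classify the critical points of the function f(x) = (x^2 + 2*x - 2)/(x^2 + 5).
f'(x) = 2*(-x^2 + 7*x + 5)/(x^4 + 10*x^2 + 25)

Solve f'(x) = 0:
  f'(x) = -2*(x^2 - 7*x - 5)/(x^2 + 5)^2; the denominator is positive wherever f is defined, so f'(x) = 0 ⇔ -2*x^2 + 14*x + 10 = 0.
  Factor: -2*x^2 + 14*x + 10 = -2*(x^2 - 7*x - 5); x^2 - 7*x - 5 = 0 has no rational roots; quadratic formula: x = (7 ± √69)/2.
  ⇒ x = 7/2 - sqrt(69)/2 ≈ -0.6533, 7/2 + sqrt(69)/2 ≈ 7.6533

f''(x) = 2*(2*x^3 - 21*x^2 - 30*x + 35)/(x^6 + 15*x^4 + 75*x^2 + 125)
Second-derivative test at each critical point:
  f''(-0.6533) = 0.5641 > 0 → local minimum
  f''(7.6533) = -0.0041 < 0 → local maximum

Critical points: x = 7/2 - sqrt(69)/2 ≈ -0.6533 (local minimum); x = 7/2 + sqrt(69)/2 ≈ 7.6533 (local maximum)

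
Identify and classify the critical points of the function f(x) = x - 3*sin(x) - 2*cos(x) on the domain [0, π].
f'(x) = 2*sin(x) - 3*cos(x) + 1

Solve f'(x) = 0 on [0, π]:
  f'(x) = 0 ⇔ 2*sin(x) - 3*cos(x) = -1. Write the left side as R·cos(x + φ) with R = √((-3)² + (-2)²) = sqrt(13), cos φ = -3*sqrt(13)/13, sin φ = -2*sqrt(13)/13; then cos(x + φ) = -sqrt(13)/13. Solve for x and keep the solutions lying in [0, π].
  ⇒ x = atan((-2 + 6*sqrt(3))/(3 + 4*sqrt(3))) ≈ 0.7018

f''(x) = 3*sin(x) + 2*cos(x)
Second-derivative test at each critical point:
  f''(0.7018) = 3.4641 > 0 → local minimum

Critical points: x = atan((-2 + 6*sqrt(3))/(3 + 4*sqrt(3))) ≈ 0.7018 (local minimum)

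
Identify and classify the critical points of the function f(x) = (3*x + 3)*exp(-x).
f'(x) = -3*x*exp(-x)

Solve f'(x) = 0:
  f'(x) = (-3*x)·exp(-x) and exp(-x) > 0 for every x, so f'(x) = 0 ⇔ -3*x = 0.
  -3*x = 0.
  ⇒ x = 0

f''(x) = 3*(x - 1)*exp(-x)
Second-derivative test at each critical point:
  f''(0) = -3 < 0 → local maximum

Critical points: x = 0 (local maximum)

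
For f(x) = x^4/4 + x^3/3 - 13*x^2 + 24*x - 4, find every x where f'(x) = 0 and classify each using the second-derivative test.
f'(x) = x^3 + x^2 - 26*x + 24

Solve f'(x) = 0:
  Factor: x^3 + x^2 - 26*x + 24 = (x - 4)*(x - 1)*(x + 6) = 0.
  ⇒ x = -6, 1, 4

f''(x) = 3*x^2 + 2*x - 26
Second-derivative test at each critical point:
  f''(-6) = 70 > 0 → local minimum
  f''(1) = -21 < 0 → local maximum
  f''(4) = 30 > 0 → local minimum

Critical points: x = -6 (local minimum); x = 1 (local maximum); x = 4 (local minimum)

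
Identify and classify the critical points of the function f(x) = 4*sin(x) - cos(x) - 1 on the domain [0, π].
f'(x) = sin(x) + 4*cos(x)

Solve f'(x) = 0 on [0, π]:
  f'(x) = 0 ⇔ 4*cos(x) = -sin(x) ⇔ tan(x) = -4, i.e. x = arctan(-4) + nπ; keep the solutions lying in [0, π].
  ⇒ x = pi - atan(4) ≈ 1.8158

f''(x) = -4*sin(x) + cos(x)
Second-derivative test at each critical point:
  f''(1.8158) = -4.1231 < 0 → local maximum

Critical points: x = pi - atan(4) ≈ 1.8158 (local maximum)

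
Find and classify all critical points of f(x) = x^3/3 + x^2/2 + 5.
f'(x) = x*(x + 1)

Solve f'(x) = 0:
  Factor: x^2 + x = x*(x + 1) = 0.
  ⇒ x = -1, 0

f''(x) = 2*x + 1
Second-derivative test at each critical point:
  f''(-1) = -1 < 0 → local maximum
  f''(0) = 1 > 0 → local minimum

Critical points: x = -1 (local maximum); x = 0 (local minimum)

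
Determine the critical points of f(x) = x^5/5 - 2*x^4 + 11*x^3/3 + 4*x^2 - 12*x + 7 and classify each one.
f'(x) = x^4 - 8*x^3 + 11*x^2 + 8*x - 12

Solve f'(x) = 0:
  Factor: x^4 - 8*x^3 + 11*x^2 + 8*x - 12 = (x - 6)*(x - 2)*(x - 1)*(x + 1) = 0.
  ⇒ x = -1, 1, 2, 6

f''(x) = 4*x^3 - 24*x^2 + 22*x + 8
Second-derivative test at each critical point:
  f''(-1) = -42 < 0 → local maximum
  f''(1) = 10 > 0 → local minimum
  f''(2) = -12 < 0 → local maximum
  f''(6) = 140 > 0 → local minimum

Critical points: x = -1 (local maximum); x = 1 (local minimum); x = 2 (local maximum); x = 6 (local minimum)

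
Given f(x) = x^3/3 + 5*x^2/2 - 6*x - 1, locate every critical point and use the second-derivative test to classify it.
f'(x) = x^2 + 5*x - 6

Solve f'(x) = 0:
  Factor: x^2 + 5*x - 6 = (x - 1)*(x + 6) = 0.
  ⇒ x = -6, 1

f''(x) = 2*x + 5
Second-derivative test at each critical point:
  f''(-6) = -7 < 0 → local maximum
  f''(1) = 7 > 0 → local minimum

Critical points: x = -6 (local maximum); x = 1 (local minimum)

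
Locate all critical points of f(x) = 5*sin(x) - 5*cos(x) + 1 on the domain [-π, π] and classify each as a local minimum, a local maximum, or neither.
f'(x) = 5*sqrt(2)*sin(x + pi/4)

Solve f'(x) = 0 on [-π, π]:
  f'(x) = 0 ⇔ 5*cos(x) = -5*sin(x) ⇔ tan(x) = -1, i.e. x = arctan(-1) + nπ; keep the solutions lying in [-π, π].
  ⇒ x = -pi/4 ≈ -0.7854, 3*pi/4 ≈ 2.3562

f''(x) = 5*sqrt(2)*cos(x + pi/4)
Second-derivative test at each critical point:
  f''(-0.7854) = 7.0711 > 0 → local minimum
  f''(2.3562) = -7.0711 < 0 → local maximum

Critical points: x = -pi/4 ≈ -0.7854 (local minimum); x = 3*pi/4 ≈ 2.3562 (local maximum)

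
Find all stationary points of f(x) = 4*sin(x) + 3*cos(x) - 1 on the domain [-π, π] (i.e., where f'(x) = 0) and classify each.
f'(x) = -3*sin(x) + 4*cos(x)

Solve f'(x) = 0 on [-π, π]:
  f'(x) = 0 ⇔ 4*cos(x) = 3*sin(x) ⇔ tan(x) = 4/3, i.e. x = arctan(4/3) + nπ; keep the solutions lying in [-π, π].
  ⇒ x = -pi + atan(4/3) ≈ -2.2143, atan(4/3) ≈ 0.9273

f''(x) = -4*sin(x) - 3*cos(x)
Second-derivative test at each critical point:
  f''(-2.2143) = 5 > 0 → local minimum
  f''(0.9273) = -5 < 0 → local maximum

Critical points: x = -pi + atan(4/3) ≈ -2.2143 (local minimum); x = atan(4/3) ≈ 0.9273 (local maximum)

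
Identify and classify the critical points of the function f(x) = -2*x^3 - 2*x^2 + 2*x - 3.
f'(x) = -6*x^2 - 4*x + 2

Solve f'(x) = 0:
  Factor: -6*x^2 - 4*x + 2 = -2*(x + 1)*(3*x - 1) = 0.
  ⇒ x = -1, 1/3

f''(x) = -12*x - 4
Second-derivative test at each critical point:
  f''(-1) = 8 > 0 → local minimum
  f''(1/3) = -8 < 0 → local maximum

Critical points: x = -1 (local minimum); x = 1/3 (local maximum)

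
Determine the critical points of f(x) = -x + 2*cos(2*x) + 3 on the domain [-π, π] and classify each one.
f'(x) = -4*sin(2*x) - 1

Solve f'(x) = 0 on [-π, π]:
  f'(x) = 0 ⇔ sin(2*x) = -1/4, i.e. 2*x = arcsin(-1/4) + 2nπ or 2*x = π − arcsin(-1/4) + 2nπ; keep the solutions lying in [-π, π].
  ⇒ x = -pi/2 + asin(1/4)/2 ≈ -1.4445, -asin(1/4)/2 ≈ -0.1263, asin(1/4)/2 + pi/2 ≈ 1.6971, pi - asin(1/4)/2 ≈ 3.0153

f''(x) = -8*cos(2*x)
Second-derivative test at each critical point:
  f''(-1.4445) = 7.7460 > 0 → local minimum
  f''(-0.1263) = -7.7460 < 0 → local maximum
  f''(1.6971) = 7.7460 > 0 → local minimum
  f''(3.0153) = -7.7460 < 0 → local maximum

Critical points: x = -pi/2 + asin(1/4)/2 ≈ -1.4445 (local minimum); x = -asin(1/4)/2 ≈ -0.1263 (local maximum); x = asin(1/4)/2 + pi/2 ≈ 1.6971 (local minimum); x = pi - asin(1/4)/2 ≈ 3.0153 (local maximum)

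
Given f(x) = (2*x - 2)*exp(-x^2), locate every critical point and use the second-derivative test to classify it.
f'(x) = 2*(-2*x*(x - 1) + 1)*exp(-x^2)

Solve f'(x) = 0:
  f'(x) = (-4*x^2 + 4*x + 2)·exp(-x^2) and exp(-x^2) > 0 for every x, so f'(x) = 0 ⇔ -4*x^2 + 4*x + 2 = 0.
  Factor: -4*x^2 + 4*x + 2 = -2*(2*x^2 - 2*x - 1); 2*x^2 - 2*x - 1 = 0 has no rational roots; quadratic formula: x = (2 ± √12)/4.
  ⇒ x = 1/2 - sqrt(3)/2 ≈ -0.3660, 1/2 + sqrt(3)/2 ≈ 1.3660

f''(x) = 4*(2*x^2*(x - 1) - 3*x + 1)*exp(-x^2)
Second-derivative test at each critical point:
  f''(-0.3660) = 6.0595 > 0 → local minimum
  f''(1.3660) = -1.0721 < 0 → local maximum

Critical points: x = 1/2 - sqrt(3)/2 ≈ -0.3660 (local minimum); x = 1/2 + sqrt(3)/2 ≈ 1.3660 (local maximum)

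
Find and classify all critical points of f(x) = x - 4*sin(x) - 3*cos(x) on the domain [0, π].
f'(x) = 3*sin(x) - 4*cos(x) + 1

Solve f'(x) = 0 on [0, π]:
  f'(x) = 0 ⇔ 3*sin(x) - 4*cos(x) = -1. Write the left side as R·cos(x + φ) with R = √((-4)² + (-3)²) = 5, cos φ = -4/5, sin φ = -3/5; then cos(x + φ) = -1/5. Solve for x and keep the solutions lying in [0, π].
  ⇒ x = atan((-3 + 8*sqrt(6))/(4 + 6*sqrt(6))) ≈ 0.7259

f''(x) = 4*sin(x) + 3*cos(x)
Second-derivative test at each critical point:
  f''(0.7259) = 4.8990 > 0 → local minimum

Critical points: x = atan((-3 + 8*sqrt(6))/(4 + 6*sqrt(6))) ≈ 0.7259 (local minimum)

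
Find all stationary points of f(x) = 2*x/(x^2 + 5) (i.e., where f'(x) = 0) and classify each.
f'(x) = 2*(5 - x^2)/(x^4 + 10*x^2 + 25)

Solve f'(x) = 0:
  f'(x) = -2*(x^2 - 5)/(x^2 + 5)^2; the denominator is positive wherever f is defined, so f'(x) = 0 ⇔ 10 - 2*x^2 = 0.
  Factor: 10 - 2*x^2 = -2*(x^2 - 5); x^2 - 5 = 0 has no rational roots; quadratic formula: x = (0 ± √20)/2.
  ⇒ x = -sqrt(5) ≈ -2.2361, sqrt(5) ≈ 2.2361

f''(x) = 4*x*(x^2 - 15)/(x^2 + 5)^3
Second-derivative test at each critical point:
  f''(-2.2361) = 0.0894 > 0 → local minimum
  f''(2.2361) = -0.0894 < 0 → local maximum

Critical points: x = -sqrt(5) ≈ -2.2361 (local minimum); x = sqrt(5) ≈ 2.2361 (local maximum)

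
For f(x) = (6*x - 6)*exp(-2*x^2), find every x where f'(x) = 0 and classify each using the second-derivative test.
f'(x) = 6*(-4*x*(x - 1) + 1)*exp(-2*x^2)

Solve f'(x) = 0:
  f'(x) = (-24*x^2 + 24*x + 6)·exp(-2*x^2) and exp(-2*x^2) > 0 for every x, so f'(x) = 0 ⇔ -24*x^2 + 24*x + 6 = 0.
  Factor: -24*x^2 + 24*x + 6 = -6*(4*x^2 - 4*x - 1); 4*x^2 - 4*x - 1 = 0 has no rational roots; quadratic formula: x = (4 ± √32)/8.
  ⇒ x = 1/2 - sqrt(2)/2 ≈ -0.2071, 1/2 + sqrt(2)/2 ≈ 1.2071

f''(x) = 24*(4*x^2*(x - 1) - 3*x + 1)*exp(-2*x^2)
Second-derivative test at each critical point:
  f''(-0.2071) = 31.1508 > 0 → local minimum
  f''(1.2071) = -1.8412 < 0 → local maximum

Critical points: x = 1/2 - sqrt(2)/2 ≈ -0.2071 (local minimum); x = 1/2 + sqrt(2)/2 ≈ 1.2071 (local maximum)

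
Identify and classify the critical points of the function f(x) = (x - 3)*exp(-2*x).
f'(x) = (7 - 2*x)*exp(-2*x)

Solve f'(x) = 0:
  f'(x) = (7 - 2*x)·exp(-2*x) and exp(-2*x) > 0 for every x, so f'(x) = 0 ⇔ 7 - 2*x = 0.
  7 - 2*x = 0.
  ⇒ x = 7/2

f''(x) = 4*(x - 4)*exp(-2*x)
Second-derivative test at each critical point:
  f''(7/2) = -0.0018 < 0 → local maximum

Critical points: x = 7/2 (local maximum)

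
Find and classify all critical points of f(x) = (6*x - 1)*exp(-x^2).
f'(x) = 2*(-x*(6*x - 1) + 3)*exp(-x^2)

Solve f'(x) = 0:
  f'(x) = (-12*x^2 + 2*x + 6)·exp(-x^2) and exp(-x^2) > 0 for every x, so f'(x) = 0 ⇔ -12*x^2 + 2*x + 6 = 0.
  Factor: -12*x^2 + 2*x + 6 = -2*(6*x^2 - x - 3); 6*x^2 - x - 3 = 0 has no rational roots; quadratic formula: x = (1 ± √73)/12.
  ⇒ x = 1/12 - sqrt(73)/12 ≈ -0.6287, 1/12 + sqrt(73)/12 ≈ 0.7953

f''(x) = 2*(2*x^2*(6*x - 1) - 18*x + 1)*exp(-x^2)
Second-derivative test at each critical point:
  f''(-0.6287) = 11.5093 > 0 → local minimum
  f''(0.7953) = -9.0777 < 0 → local maximum

Critical points: x = 1/12 - sqrt(73)/12 ≈ -0.6287 (local minimum); x = 1/12 + sqrt(73)/12 ≈ 0.7953 (local maximum)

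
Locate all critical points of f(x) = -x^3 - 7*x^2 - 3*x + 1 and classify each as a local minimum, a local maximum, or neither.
f'(x) = -3*x^2 - 14*x - 3

Solve f'(x) = 0:
  3*x^2 + 14*x + 3 = 0 has no rational roots; quadratic formula: x = (-14 ± √160)/6.
  ⇒ x = -7/3 - 2*sqrt(10)/3 ≈ -4.4415, -7/3 + 2*sqrt(10)/3 ≈ -0.2251

f''(x) = -6*x - 14
Second-derivative test at each critical point:
  f''(-4.4415) = 12.6491 > 0 → local minimum
  f''(-0.2251) = -12.6491 < 0 → local maximum

Critical points: x = -7/3 - 2*sqrt(10)/3 ≈ -4.4415 (local minimum); x = -7/3 + 2*sqrt(10)/3 ≈ -0.2251 (local maximum)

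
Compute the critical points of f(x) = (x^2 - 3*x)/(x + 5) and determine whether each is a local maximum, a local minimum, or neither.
f'(x) = (x^2 + 10*x - 15)/(x^2 + 10*x + 25)

Solve f'(x) = 0:
  f'(x) = (x^2 + 10*x - 15)/(x + 5)^2; the denominator is positive wherever f is defined, so f'(x) = 0 ⇔ x^2 + 10*x - 15 = 0.
  x^2 + 10*x - 15 = 0 has no rational roots; quadratic formula: x = (-10 ± √160)/2.
  ⇒ x = -2*sqrt(10) - 5 ≈ -11.3246, -5 + 2*sqrt(10) ≈ 1.3246

f''(x) = 80/(x^3 + 15*x^2 + 75*x + 125)
Second-derivative test at each critical point:
  f''(-11.3246) = -0.3162 < 0 → local maximum
  f''(1.3246) = 0.3162 > 0 → local minimum

Critical points: x = -2*sqrt(10) - 5 ≈ -11.3246 (local maximum); x = -5 + 2*sqrt(10) ≈ 1.3246 (local minimum)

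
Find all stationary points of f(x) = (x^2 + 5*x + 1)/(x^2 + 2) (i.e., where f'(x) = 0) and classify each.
f'(x) = (-5*x^2 + 2*x + 10)/(x^4 + 4*x^2 + 4)

Solve f'(x) = 0:
  f'(x) = -(5*x^2 - 2*x - 10)/(x^2 + 2)^2; the denominator is positive wherever f is defined, so f'(x) = 0 ⇔ -5*x^2 + 2*x + 10 = 0.
  5*x^2 - 2*x - 10 = 0 has no rational roots; quadratic formula: x = (2 ± √204)/10.
  ⇒ x = 1/5 - sqrt(51)/5 ≈ -1.2283, 1/5 + sqrt(51)/5 ≈ 1.6283

f''(x) = 2*(5*x^3 - 3*x^2 - 30*x + 2)/(x^6 + 6*x^4 + 12*x^2 + 8)
Second-derivative test at each critical point:
  f''(-1.2283) = 1.1602 > 0 → local minimum
  f''(1.6283) = -0.6602 < 0 → local maximum

Critical points: x = 1/5 - sqrt(51)/5 ≈ -1.2283 (local minimum); x = 1/5 + sqrt(51)/5 ≈ 1.6283 (local maximum)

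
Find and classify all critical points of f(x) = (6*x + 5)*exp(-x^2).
f'(x) = 2*(-x*(6*x + 5) + 3)*exp(-x^2)

Solve f'(x) = 0:
  f'(x) = (-12*x^2 - 10*x + 6)·exp(-x^2) and exp(-x^2) > 0 for every x, so f'(x) = 0 ⇔ -12*x^2 - 10*x + 6 = 0.
  Factor: -12*x^2 - 10*x + 6 = -2*(6*x^2 + 5*x - 3); 6*x^2 + 5*x - 3 = 0 has no rational roots; quadratic formula: x = (-5 ± √97)/12.
  ⇒ x = -sqrt(97)/12 - 5/12 ≈ -1.2374, -5/12 + sqrt(97)/12 ≈ 0.4041

f''(x) = 2*(2*x^2*(6*x + 5) - 18*x - 5)*exp(-x^2)
Second-derivative test at each critical point:
  f''(-1.2374) = 4.2603 > 0 → local minimum
  f''(0.4041) = -16.7304 < 0 → local maximum

Critical points: x = -sqrt(97)/12 - 5/12 ≈ -1.2374 (local minimum); x = -5/12 + sqrt(97)/12 ≈ 0.4041 (local maximum)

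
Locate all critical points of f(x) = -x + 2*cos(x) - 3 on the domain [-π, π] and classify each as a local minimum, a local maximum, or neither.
f'(x) = -2*sin(x) - 1

Solve f'(x) = 0 on [-π, π]:
  f'(x) = 0 ⇔ sin(x) = -1/2, i.e. x = arcsin(-1/2) + 2nπ or x = π − arcsin(-1/2) + 2nπ; keep the solutions lying in [-π, π].
  ⇒ x = -5*pi/6 ≈ -2.6180, -pi/6 ≈ -0.5236

f''(x) = -2*cos(x)
Second-derivative test at each critical point:
  f''(-2.6180) = 1.7321 > 0 → local minimum
  f''(-0.5236) = -1.7321 < 0 → local maximum

Critical points: x = -5*pi/6 ≈ -2.6180 (local minimum); x = -pi/6 ≈ -0.5236 (local maximum)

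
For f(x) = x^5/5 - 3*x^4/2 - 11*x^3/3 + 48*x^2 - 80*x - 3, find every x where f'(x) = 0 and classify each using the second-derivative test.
f'(x) = x^4 - 6*x^3 - 11*x^2 + 96*x - 80

Solve f'(x) = 0:
  Factor: x^4 - 6*x^3 - 11*x^2 + 96*x - 80 = (x - 5)*(x - 4)*(x - 1)*(x + 4) = 0.
  ⇒ x = -4, 1, 4, 5

f''(x) = 4*x^3 - 18*x^2 - 22*x + 96
Second-derivative test at each critical point:
  f''(-4) = -360 < 0 → local maximum
  f''(1) = 60 > 0 → local minimum
  f''(4) = -24 < 0 → local maximum
  f''(5) = 36 > 0 → local minimum

Critical points: x = -4 (local maximum); x = 1 (local minimum); x = 4 (local maximum); x = 5 (local minimum)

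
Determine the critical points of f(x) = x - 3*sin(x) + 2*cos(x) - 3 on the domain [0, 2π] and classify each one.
f'(x) = -2*sin(x) - 3*cos(x) + 1

Solve f'(x) = 0 on [0, 2π]:
  f'(x) = 0 ⇔ -2*sin(x) - 3*cos(x) = -1. Write the left side as R·cos(x + φ) with R = √((-3)² + 2²) = sqrt(13), cos φ = -3*sqrt(13)/13, sin φ = 2*sqrt(13)/13; then cos(x + φ) = -sqrt(13)/13. Solve for x and keep the solutions lying in [0, 2π].
  ⇒ x = atan((2 + 6*sqrt(3))/(3 - 4*sqrt(3))) + pi ≈ 1.8778, atan((2 - 6*sqrt(3))/(3 + 4*sqrt(3))) + 2*pi ≈ 5.5814

f''(x) = 3*sin(x) - 2*cos(x)
Second-derivative test at each critical point:
  f''(1.8778) = 3.4641 > 0 → local minimum
  f''(5.5814) = -3.4641 < 0 → local maximum

Critical points: x = atan((2 + 6*sqrt(3))/(3 - 4*sqrt(3))) + pi ≈ 1.8778 (local minimum); x = atan((2 - 6*sqrt(3))/(3 + 4*sqrt(3))) + 2*pi ≈ 5.5814 (local maximum)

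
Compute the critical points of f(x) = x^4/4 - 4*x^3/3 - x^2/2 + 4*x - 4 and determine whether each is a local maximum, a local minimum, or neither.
f'(x) = x^3 - 4*x^2 - x + 4

Solve f'(x) = 0:
  Factor: x^3 - 4*x^2 - x + 4 = (x - 4)*(x - 1)*(x + 1) = 0.
  ⇒ x = -1, 1, 4

f''(x) = 3*x^2 - 8*x - 1
Second-derivative test at each critical point:
  f''(-1) = 10 > 0 → local minimum
  f''(1) = -6 < 0 → local maximum
  f''(4) = 15 > 0 → local minimum

Critical points: x = -1 (local minimum); x = 1 (local maximum); x = 4 (local minimum)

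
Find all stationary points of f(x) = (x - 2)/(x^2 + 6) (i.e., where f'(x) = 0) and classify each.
f'(x) = (x^2 - 2*x*(x - 2) + 6)/(x^2 + 6)^2

Solve f'(x) = 0:
  f'(x) = -(x^2 - 4*x - 6)/(x^2 + 6)^2; the denominator is positive wherever f is defined, so f'(x) = 0 ⇔ -x^2 + 4*x + 6 = 0.
  x^2 - 4*x - 6 = 0 has no rational roots; quadratic formula: x = (4 ± √40)/2.
  ⇒ x = 2 - sqrt(10) ≈ -1.1623, 2 + sqrt(10) ≈ 5.1623

f''(x) = 2*(4*x^2*(x - 2) + (2 - 3*x)*(x^2 + 6))/(x^2 + 6)^3
Second-derivative test at each critical point:
  f''(-1.1623) = 0.1170 > 0 → local minimum
  f''(5.1623) = -0.0059 < 0 → local maximum

Critical points: x = 2 - sqrt(10) ≈ -1.1623 (local minimum); x = 2 + sqrt(10) ≈ 5.1623 (local maximum)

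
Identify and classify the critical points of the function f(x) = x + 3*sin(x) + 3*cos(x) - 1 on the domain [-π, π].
f'(x) = 3*sqrt(2)*cos(x + pi/4) + 1

Solve f'(x) = 0 on [-π, π]:
  f'(x) = 0 ⇔ -3*sin(x) + 3*cos(x) = -1. Write the left side as R·cos(x + φ) with R = √(3² + 3²) = 3*sqrt(2), cos φ = sqrt(2)/2, sin φ = sqrt(2)/2; then cos(x + φ) = -sqrt(2)/6. Solve for x and keep the solutions lying in [-π, π].
  ⇒ x = -pi + atan((1 - sqrt(17))/(-sqrt(17) - 1)) ≈ -2.5941, atan((1 + sqrt(17))/(-1 + sqrt(17))) ≈ 1.0233

f''(x) = -3*sqrt(2)*sin(x + pi/4)
Second-derivative test at each critical point:
  f''(-2.5941) = 4.1231 > 0 → local minimum
  f''(1.0233) = -4.1231 < 0 → local maximum

Critical points: x = -pi + atan((1 - sqrt(17))/(-sqrt(17) - 1)) ≈ -2.5941 (local minimum); x = atan((1 + sqrt(17))/(-1 + sqrt(17))) ≈ 1.0233 (local maximum)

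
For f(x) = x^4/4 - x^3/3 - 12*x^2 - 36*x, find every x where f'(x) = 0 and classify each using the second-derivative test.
f'(x) = x^3 - x^2 - 24*x - 36

Solve f'(x) = 0:
  Factor: x^3 - x^2 - 24*x - 36 = (x - 6)*(x + 2)*(x + 3) = 0.
  ⇒ x = -3, -2, 6

f''(x) = 3*x^2 - 2*x - 24
Second-derivative test at each critical point:
  f''(-3) = 9 > 0 → local minimum
  f''(-2) = -8 < 0 → local maximum
  f''(6) = 72 > 0 → local minimum

Critical points: x = -3 (local minimum); x = -2 (local maximum); x = 6 (local minimum)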